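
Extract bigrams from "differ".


Word: "differ" (length 6)
Number of bigrams = 6 - 2 + 1 = 5
  Position 0: "di"
  Position 1: "if"
  Position 2: "ff"
  Position 3: "fe"
  Position 4: "er"
Bigrams = "di", "if", "ff", "fe", "er"


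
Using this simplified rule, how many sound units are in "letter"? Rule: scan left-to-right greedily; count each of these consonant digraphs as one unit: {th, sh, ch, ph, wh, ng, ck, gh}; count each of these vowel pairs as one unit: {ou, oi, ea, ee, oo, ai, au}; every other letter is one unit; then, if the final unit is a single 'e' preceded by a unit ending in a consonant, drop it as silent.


Word: "letter" (6 letters)
Left-to-right scan:
  1. 'l' (letter)
  2. 'e' (letter)
  3. 't' (letter)
  4. 't' (letter)
  5. 'e' (letter)
  6. 'r' (letter)
Units from scan: 6
Sound units = 6 units


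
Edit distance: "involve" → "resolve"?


Word 1: "involve" (length 7)
Word 2: "resolve" (length 7)
One optimal edit sequence (insert/delete/substitute each cost 1):
  1. substitute 'i' -> 'r'  (+1)
  2. substitute 'n' -> 'e'  (+1)
  3. substitute 'v' -> 's'  (+1)
  4. keep 'o'
  5. keep 'l'
  6. keep 'v'
  7. keep 'e'
Total edit operations: 3
Edit distance = 3


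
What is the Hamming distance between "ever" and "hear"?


Comparing character by character (same length = 4):
  Pos 0: 'e' vs 'h' !=
  Pos 1: 'v' vs 'e' !=
  Pos 2: 'e' vs 'a' !=
  Pos 3: 'r' vs 'r' =
Hamming distance = 3


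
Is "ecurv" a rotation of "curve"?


Word: "curve", Candidate: "ecurv"
Method: check if candidate is substring of word+word
"curvecurve" contains "ecurv"? Yes
Is rotation = Yes


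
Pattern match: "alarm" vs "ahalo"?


Pattern of "alarm": [0, 1, 0, 2, 3]
Pattern of "ahalo": [0, 1, 0, 2, 3]
Patterns match
Same pattern = Yes


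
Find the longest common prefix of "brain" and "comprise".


Word 1: "brain"
Word 2: "comprise"
Comparing from start:
  Pos 0: 'b' != 'c' (stop)
LCP = "" (length 0)


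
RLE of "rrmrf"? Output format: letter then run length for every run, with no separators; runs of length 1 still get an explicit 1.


String: "rrmrf"
Scanning for consecutive runs:
  'r' x 2
  'm' x 1
  'r' x 1
  'f' x 1
RLE = "r2m1r1f1"


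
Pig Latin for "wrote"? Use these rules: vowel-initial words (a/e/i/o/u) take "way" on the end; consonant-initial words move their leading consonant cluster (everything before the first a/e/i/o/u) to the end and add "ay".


Word: "wrote"
Starts with consonant(s) → move to end, add 'ay'
Consonant cluster: "wr"
Pig Latin = "otewray"


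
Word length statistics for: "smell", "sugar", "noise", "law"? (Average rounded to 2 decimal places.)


Lengths: "smell"=5, "sugar"=5, "noise"=5, "law"=3
Sum = 18, Count = 4
Average = 18/4 = 4.50
= avg=4.50, min=3, max=5


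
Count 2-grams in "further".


Word: "further" (length 7)
Number of 2-grams = length - 2 + 1 = 7 - 2 + 1
= 6


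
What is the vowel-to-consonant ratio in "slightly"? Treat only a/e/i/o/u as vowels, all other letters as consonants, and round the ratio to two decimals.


Word: "slightly"
Vowels (a,e,i,o,u): 1
Consonants: 7
Ratio = 1/7
= 0.14


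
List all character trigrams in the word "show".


Word: "show" (length 4)
Number of trigrams = 4 - 3 + 1 = 2
  Position 0: "sho"
  Position 1: "how"
Trigrams = "sho", "how"


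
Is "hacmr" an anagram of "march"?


Word 1: "march" → sorted: achmr
Word 2: "hacmr" → sorted: achmr
Same letters? achmr == achmr
Anagram = Yes


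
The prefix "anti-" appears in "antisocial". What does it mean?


Prefix: anti-
As in: antisocial -> anti- + social
Meaning = against


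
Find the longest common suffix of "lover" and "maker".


Word 1: "lover"
Word 2: "maker"
Comparing from end:
  Pos -1: 'r' == 'r'
  Pos -2: 'e' == 'e'
  Pos -3: 'v' != 'k' (stop)
LCS = "er" (length 2)


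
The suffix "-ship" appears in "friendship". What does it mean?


Suffix: -ship
Example: friendship = friend + -ship
Meaning = state / position


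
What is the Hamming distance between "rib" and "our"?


Comparing character by character (same length = 3):
  Pos 0: 'r' vs 'o' !=
  Pos 1: 'i' vs 'u' !=
  Pos 2: 'b' vs 'r' !=
Hamming distance = 3


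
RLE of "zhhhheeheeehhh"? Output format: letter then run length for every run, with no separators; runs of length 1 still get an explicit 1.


String: "zhhhheeheeehhh"
Scanning for consecutive runs:
  'z' x 1
  'h' x 4
  'e' x 2
  'h' x 1
  'e' x 3
  'h' x 3
RLE = "z1h4e2h1e3h3"


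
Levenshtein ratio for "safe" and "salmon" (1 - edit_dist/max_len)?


Word 1: "safe" (length 4)
Word 2: "salmon" (length 6)
One optimal edit sequence:
  1. keep 's'
  2. keep 'a'
  3. insert 'l'  (+1)
  4. insert 'm'  (+1)
  5. substitute 'f' -> 'o'  (+1)
  6. substitute 'e' -> 'n'  (+1)
Edit distance = 4
Max length = max(4, 6) = 6
Similarity = 1 - 4/6
= 0.3333


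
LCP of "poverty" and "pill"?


Word 1: "poverty"
Word 2: "pill"
Comparing from start:
  Pos 0: 'p' == 'p'
  Pos 1: 'o' != 'i' (stop)
LCP = "p" (length 1)


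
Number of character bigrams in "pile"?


Word: "pile" (length 4)
Number of 2-grams = length - 2 + 1 = 4 - 2 + 1
= 3


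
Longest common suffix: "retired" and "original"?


Word 1: "retired"
Word 2: "original"
Comparing from end:
  Pos -1: 'd' != 'l' (stop)
LCS = "" (length 0)


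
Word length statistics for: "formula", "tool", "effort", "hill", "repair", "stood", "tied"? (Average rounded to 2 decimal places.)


Lengths: "formula"=7, "tool"=4, "effort"=6, "hill"=4, "repair"=6, "stood"=5, "tied"=4
Sum = 36, Count = 7
Average = 36/7 = 5.14
= avg=5.14, min=4, max=7


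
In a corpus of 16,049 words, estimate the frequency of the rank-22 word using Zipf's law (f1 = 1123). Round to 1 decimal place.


Zipf's law: f(r) = f(1) / r
f(1) = 1123
f(22) = 1123 / 22
= 51.0 occurrences


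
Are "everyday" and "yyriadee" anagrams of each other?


Word 1: "everyday" → sorted: adeervyy
Word 2: "yyriadee" → sorted: adeeiryy
Same letters? adeervyy != adeeiryy
Anagram = No


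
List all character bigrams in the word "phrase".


Word: "phrase" (length 6)
Number of bigrams = 6 - 2 + 1 = 5
  Position 0: "ph"
  Position 1: "hr"
  Position 2: "ra"
  Position 3: "as"
  Position 4: "se"
Bigrams = "ph", "hr", "ra", "as", "se"


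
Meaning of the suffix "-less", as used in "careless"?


Suffix: -less
As in: careless -> care + -less
Meaning = without


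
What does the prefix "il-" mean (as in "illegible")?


Prefix: il-
Example: illegible = il- + legible
Meaning = not


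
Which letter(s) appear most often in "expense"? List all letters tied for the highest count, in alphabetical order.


Word: "expense"
Letter counts:
  'e': 3
  'n': 1
  'p': 1
  's': 1
  'x': 1
Maximum count = 3
Most frequent = 'e' (3 times each)


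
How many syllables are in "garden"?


Word: "garden"
Syllable breakdown: gar · den
Counting: 2 parts
= 2 syllables


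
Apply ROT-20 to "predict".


Word: "predict"
Shift: 20
Each letter → (letter + shift) mod 26:
  'p' (15) + 20 = 9 → 'j'
  'r' (17) + 20 = 11 → 'l'
  'e' (4) + 20 = 24 → 'y'
  'd' (3) + 20 = 23 → 'x'
  'i' (8) + 20 = 2 → 'c'
  'c' (2) + 20 = 22 → 'w'
  't' (19) + 20 = 13 → 'n'
Result = "jlyxcwn"


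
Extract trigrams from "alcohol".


Word: "alcohol" (length 7)
Number of trigrams = 7 - 3 + 1 = 5
  Position 0: "alc"
  Position 1: "lco"
  Position 2: "coh"
  Position 3: "oho"
  Position 4: "hol"
Trigrams = "alc", "lco", "coh", "oho", "hol"


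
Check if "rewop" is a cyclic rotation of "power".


Word: "power", Candidate: "rewop"
Method: check if candidate is substring of word+word
"powerpower" contains "rewop"? No
Is rotation = No


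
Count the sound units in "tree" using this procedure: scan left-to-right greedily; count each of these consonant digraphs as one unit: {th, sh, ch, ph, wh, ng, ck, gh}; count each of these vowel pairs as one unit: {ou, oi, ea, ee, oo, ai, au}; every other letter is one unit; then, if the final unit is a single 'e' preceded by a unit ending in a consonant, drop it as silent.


Word: "tree" (4 letters)
Left-to-right scan:
  (1) 't' (letter)
  (2) 'r' (letter)
  (3) 'ee' (vowel-pair)
Units from scan: 3
Sound units = 3 units


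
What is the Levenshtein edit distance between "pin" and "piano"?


Word 1: "pin" (length 3)
Word 2: "piano" (length 5)
One optimal edit sequence (insert/delete/substitute each cost 1):
  1. keep 'p'
  2. keep 'i'
  3. insert 'a'  (+1)
  4. keep 'n'
  5. insert 'o'  (+1)
Total edit operations: 2
Edit distance = 2


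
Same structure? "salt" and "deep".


Pattern of "salt": [0, 1, 2, 3]
Pattern of "deep": [0, 1, 1, 2]
Patterns do not match
Same pattern = No


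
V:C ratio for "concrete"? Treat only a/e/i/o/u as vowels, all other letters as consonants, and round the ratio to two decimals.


Word: "concrete"
Vowels (a,e,i,o,u): 3
Consonants: 5
Ratio = 3/5
= 0.60


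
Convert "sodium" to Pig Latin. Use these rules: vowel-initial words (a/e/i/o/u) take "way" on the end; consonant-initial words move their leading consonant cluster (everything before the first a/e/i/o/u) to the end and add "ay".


Word: "sodium"
Starts with consonant(s) → move to end, add 'ay'
Consonant cluster: "s"
Pig Latin = "odiumsay"


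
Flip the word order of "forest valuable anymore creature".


Original: "forest valuable anymore creature"
Words (1..n): forest | valuable | anymore | creature
Reversed (n..1): creature | anymore | valuable | forest
Result = "creature anymore valuable forest"


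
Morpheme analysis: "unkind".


Word: "unkind"
Morphemes: un- / kind
Each morpheme carries meaning
= 2 morphemes


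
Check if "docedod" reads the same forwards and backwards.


Word: "docedod"
Reversed: "dodecod"
Forward == Backward? docedod != dodecod
Palindrome = No


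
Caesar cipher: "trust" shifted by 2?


Word: "trust"
Shift: 2
Each letter → (letter + shift) mod 26:
  't' (19) + 2 = 21 → 'v'
  'r' (17) + 2 = 19 → 't'
  'u' (20) + 2 = 22 → 'w'
  's' (18) + 2 = 20 → 'u'
  't' (19) + 2 = 21 → 'v'
Result = "vtwuv"


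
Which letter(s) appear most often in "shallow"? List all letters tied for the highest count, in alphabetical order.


Word: "shallow"
Letter counts:
  'a': 1
  'h': 1
  'l': 2
  'o': 1
  's': 1
  'w': 1
Maximum count = 2
Most frequent = 'l' (2 times each)


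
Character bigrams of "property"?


Word: "property" (length 8)
Number of bigrams = 8 - 2 + 1 = 7
  Position 0: "pr"
  Position 1: "ro"
  Position 2: "op"
  Position 3: "pe"
  Position 4: "er"
  Position 5: "rt"
  Position 6: "ty"
Bigrams = "pr", "ro", "op", "pe", "er", "rt", "ty"


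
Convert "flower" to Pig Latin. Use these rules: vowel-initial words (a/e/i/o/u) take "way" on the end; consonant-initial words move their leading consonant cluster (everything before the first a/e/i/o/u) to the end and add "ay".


Word: "flower"
Starts with consonant(s) → move to end, add 'ay'
Consonant cluster: "fl"
Pig Latin = "owerflay"


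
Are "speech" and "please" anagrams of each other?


Word 1: "speech" → sorted: ceehps
Word 2: "please" → sorted: aeelps
Same letters? ceehps != aeelps
Anagram = No


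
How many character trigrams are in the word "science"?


Word: "science" (length 7)
Number of 3-grams = length - 3 + 1 = 7 - 3 + 1
= 5


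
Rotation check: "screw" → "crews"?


Word: "screw", Candidate: "crews"
Method: check if candidate is substring of word+word
"screwscrew" contains "crews"? Yes
Is rotation = Yes


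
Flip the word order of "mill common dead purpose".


Original: "mill common dead purpose"
Words (1..n): mill | common | dead | purpose
Reversed (n..1): purpose | dead | common | mill
Result = "purpose dead common mill"


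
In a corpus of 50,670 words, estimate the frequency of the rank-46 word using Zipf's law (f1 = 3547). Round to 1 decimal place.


Zipf's law: f(r) = f(1) / r
f(1) = 3547
f(46) = 3547 / 46
= 77.1 occurrences


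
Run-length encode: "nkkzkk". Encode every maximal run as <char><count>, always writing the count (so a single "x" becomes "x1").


String: "nkkzkk"
Scanning for consecutive runs:
  'n' x 1
  'k' x 2
  'z' x 1
  'k' x 2
RLE = "n1k2z1k2"


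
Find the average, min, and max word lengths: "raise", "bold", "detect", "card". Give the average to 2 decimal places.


Lengths: "raise"=5, "bold"=4, "detect"=6, "card"=4
Sum = 19, Count = 4
Average = 19/4 = 4.75
= avg=4.75, min=4, max=6


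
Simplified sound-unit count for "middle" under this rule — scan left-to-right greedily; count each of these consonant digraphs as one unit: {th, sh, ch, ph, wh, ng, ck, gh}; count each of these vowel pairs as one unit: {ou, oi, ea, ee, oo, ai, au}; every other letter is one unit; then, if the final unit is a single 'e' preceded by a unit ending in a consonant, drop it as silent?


Word: "middle" (6 letters)
Left-to-right scan:
  1. 'm' (letter)
  2. 'i' (letter)
  3. 'd' (letter)
  4. 'd' (letter)
  5. 'l' (letter)
  6. 'e' (letter)
Units from scan: 6
Final unit is 'e' after a consonant -> drop as silent (-1)
Sound units = 5 units


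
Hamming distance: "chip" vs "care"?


Comparing character by character (same length = 4):
  Pos 0: 'c' vs 'c' =
  Pos 1: 'h' vs 'a' !=
  Pos 2: 'i' vs 'r' !=
  Pos 3: 'p' vs 'e' !=
Hamming distance = 3


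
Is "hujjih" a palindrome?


Word: "hujjih"
Reversed: "hijjuh"
Forward == Backward? hujjih != hijjuh
Palindrome = No


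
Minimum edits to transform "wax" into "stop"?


Word 1: "wax" (length 3)
Word 2: "stop" (length 4)
One optimal edit sequence (insert/delete/substitute each cost 1):
  1. insert 's'  (+1)
  2. substitute 'w' -> 't'  (+1)
  3. substitute 'a' -> 'o'  (+1)
  4. substitute 'x' -> 'p'  (+1)
Total edit operations: 4
Edit distance = 4


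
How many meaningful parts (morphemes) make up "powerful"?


Word: "powerful"
Morphemes: power + -ful
Each morpheme carries meaning
= 2 morphemes


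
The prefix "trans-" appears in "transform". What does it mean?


Prefix: trans-
Example: transform = trans- + form
Meaning = across


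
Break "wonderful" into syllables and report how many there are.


Word: "wonderful"
Syllable breakdown: won-der-ful
Counting: 3 parts
= 3 syllables


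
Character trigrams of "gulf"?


Word: "gulf" (length 4)
Number of trigrams = 4 - 3 + 1 = 2
  Position 0: "gul"
  Position 1: "ulf"
Trigrams = "gul", "ulf"


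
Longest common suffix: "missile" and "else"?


Word 1: "missile"
Word 2: "else"
Comparing from end:
  Pos -1: 'e' == 'e'
  Pos -2: 'l' != 's' (stop)
LCS = "e" (length 1)


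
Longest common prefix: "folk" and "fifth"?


Word 1: "folk"
Word 2: "fifth"
Comparing from start:
  Pos 0: 'f' == 'f'
  Pos 1: 'o' != 'i' (stop)
LCP = "f" (length 1)


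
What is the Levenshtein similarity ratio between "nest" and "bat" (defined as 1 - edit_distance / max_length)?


Word 1: "nest" (length 4)
Word 2: "bat" (length 3)
One optimal edit sequence:
  1. delete 'n'  (+1)
  2. substitute 'e' -> 'b'  (+1)
  3. substitute 's' -> 'a'  (+1)
  4. keep 't'
Edit distance = 3
Max length = max(4, 3) = 4
Similarity = 1 - 3/4
= 0.2500


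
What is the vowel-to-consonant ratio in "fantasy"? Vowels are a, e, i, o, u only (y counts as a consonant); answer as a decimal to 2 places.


Word: "fantasy"
Vowels (a,e,i,o,u): 2
Consonants: 5
Ratio = 2/5
= 0.40


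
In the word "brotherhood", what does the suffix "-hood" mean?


Suffix: -hood
Example: brotherhood (brother + -hood)
Meaning = state / condition


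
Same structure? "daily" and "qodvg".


Pattern of "daily": [0, 1, 2, 3, 4]
Pattern of "qodvg": [0, 1, 2, 3, 4]
Patterns match
Same pattern = Yes


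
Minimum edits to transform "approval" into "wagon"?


Word 1: "approval" (length 8)
Word 2: "wagon" (length 5)
One optimal edit sequence (insert/delete/substitute each cost 1):
  1. delete 'a'  (+1)
  2. substitute 'p' -> 'w'  (+1)
  3. substitute 'p' -> 'a'  (+1)
  4. substitute 'r' -> 'g'  (+1)
  5. keep 'o'
  6. delete 'v'  (+1)
  7. delete 'a'  (+1)
  8. substitute 'l' -> 'n'  (+1)
Total edit operations: 7
Edit distance = 7


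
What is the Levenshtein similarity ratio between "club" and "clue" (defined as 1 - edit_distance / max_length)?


Word 1: "club" (length 4)
Word 2: "clue" (length 4)
One optimal edit sequence:
  1. keep 'c'
  2. keep 'l'
  3. keep 'u'
  4. substitute 'b' -> 'e'  (+1)
Edit distance = 1
Max length = max(4, 4) = 4
Similarity = 1 - 1/4
= 0.7500


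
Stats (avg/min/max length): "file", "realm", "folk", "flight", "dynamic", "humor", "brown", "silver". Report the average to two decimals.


Lengths: "file"=4, "realm"=5, "folk"=4, "flight"=6, "dynamic"=7, "humor"=5, "brown"=5, "silver"=6
Sum = 42, Count = 8
Average = 42/8 = 5.25
= avg=5.25, min=4, max=7


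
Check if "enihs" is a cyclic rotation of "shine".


Word: "shine", Candidate: "enihs"
Method: check if candidate is substring of word+word
"shineshine" contains "enihs"? No
Is rotation = No


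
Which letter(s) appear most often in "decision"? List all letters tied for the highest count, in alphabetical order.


Word: "decision"
Letter counts:
  'c': 1
  'd': 1
  'e': 1
  'i': 2
  'n': 1
  'o': 1
  's': 1
Maximum count = 2
Most frequent = 'i' (2 times each)


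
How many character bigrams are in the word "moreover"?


Word: "moreover" (length 8)
Number of 2-grams = length - 2 + 1 = 8 - 2 + 1
= 7


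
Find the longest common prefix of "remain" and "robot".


Word 1: "remain"
Word 2: "robot"
Comparing from start:
  Pos 0: 'r' == 'r'
  Pos 1: 'e' != 'o' (stop)
LCP = "r" (length 1)


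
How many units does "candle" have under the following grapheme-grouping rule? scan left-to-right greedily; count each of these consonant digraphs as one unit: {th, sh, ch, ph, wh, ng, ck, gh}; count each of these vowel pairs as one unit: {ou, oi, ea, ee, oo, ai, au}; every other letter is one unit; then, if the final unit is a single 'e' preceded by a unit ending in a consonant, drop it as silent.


Word: "candle" (6 letters)
Left-to-right scan:
  [1] 'c' (letter)
  [2] 'a' (letter)
  [3] 'n' (letter)
  [4] 'd' (letter)
  [5] 'l' (letter)
  [6] 'e' (letter)
Units from scan: 6
Final unit is 'e' after a consonant -> drop as silent (-1)
Sound units = 5 units


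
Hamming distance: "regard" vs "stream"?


Comparing character by character (same length = 6):
  Pos 0: 'r' vs 's' !=
  Pos 1: 'e' vs 't' !=
  Pos 2: 'g' vs 'r' !=
  Pos 3: 'a' vs 'e' !=
  Pos 4: 'r' vs 'a' !=
  Pos 5: 'd' vs 'm' !=
Hamming distance = 6


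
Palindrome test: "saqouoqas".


Word: "saqouoqas"
Reversed: "saqouoqas"
Forward == Backward? saqouoqas == saqouoqas
Palindrome = Yes


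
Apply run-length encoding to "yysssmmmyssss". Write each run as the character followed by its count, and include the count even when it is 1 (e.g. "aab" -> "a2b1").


String: "yysssmmmyssss"
Scanning for consecutive runs:
  'y' x 2
  's' x 3
  'm' x 3
  'y' x 1
  's' x 4
RLE = "y2s3m3y1s4"


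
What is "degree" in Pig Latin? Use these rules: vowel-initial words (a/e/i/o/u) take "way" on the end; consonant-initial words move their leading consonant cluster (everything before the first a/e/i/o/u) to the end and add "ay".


Word: "degree"
Starts with consonant(s) → move to end, add 'ay'
Consonant cluster: "d"
Pig Latin = "egreeday"


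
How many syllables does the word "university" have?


Word: "university"
Syllable breakdown: u | ni | ver | si | ty
Counting: 5 parts
= 5 syllables


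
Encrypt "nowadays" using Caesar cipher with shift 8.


Word: "nowadays"
Shift: 8
Each letter → (letter + shift) mod 26:
  'n' (13) + 8 = 21 → 'v'
  'o' (14) + 8 = 22 → 'w'
  'w' (22) + 8 = 4 → 'e'
  'a' (0) + 8 = 8 → 'i'
  'd' (3) + 8 = 11 → 'l'
  'a' (0) + 8 = 8 → 'i'
  'y' (24) + 8 = 6 → 'g'
  's' (18) + 8 = 0 → 'a'
Result = "vweiliga"


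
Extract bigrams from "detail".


Word: "detail" (length 6)
Number of bigrams = 6 - 2 + 1 = 5
  Position 0: "de"
  Position 1: "et"
  Position 2: "ta"
  Position 3: "ai"
  Position 4: "il"
Bigrams = "de", "et", "ta", "ai", "il"


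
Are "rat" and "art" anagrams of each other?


Word 1: "rat" → sorted: art
Word 2: "art" → sorted: art
Same letters? art == art
Anagram = Yes


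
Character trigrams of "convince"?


Word: "convince" (length 8)
Number of trigrams = 8 - 3 + 1 = 6
  Position 0: "con"
  Position 1: "onv"
  Position 2: "nvi"
  Position 3: "vin"
  Position 4: "inc"
  Position 5: "nce"
Trigrams = "con", "onv", "nvi", "vin", "inc", "nce"


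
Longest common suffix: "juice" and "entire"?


Word 1: "juice"
Word 2: "entire"
Comparing from end:
  Pos -1: 'e' == 'e'
  Pos -2: 'c' != 'r' (stop)
LCS = "e" (length 1)


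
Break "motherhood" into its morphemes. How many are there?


Word: "motherhood"
Morphemes: mother + -hood
Each morpheme carries meaning
= 2 morphemes


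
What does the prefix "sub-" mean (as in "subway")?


Prefix: sub-
As in: subway -> sub- + way
Meaning = under / below


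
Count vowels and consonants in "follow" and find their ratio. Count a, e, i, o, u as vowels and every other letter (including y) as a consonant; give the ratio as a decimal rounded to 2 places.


Word: "follow"
Vowels (a,e,i,o,u): 2
Consonants: 4
Ratio = 2/4
= 0.50


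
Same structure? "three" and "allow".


Pattern of "three": [0, 1, 2, 3, 3]
Pattern of "allow": [0, 1, 1, 2, 3]
Patterns do not match
Same pattern = No


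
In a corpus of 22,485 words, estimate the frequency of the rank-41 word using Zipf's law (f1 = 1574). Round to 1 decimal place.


Zipf's law: f(r) = f(1) / r
f(1) = 1574
f(41) = 1574 / 41
= 38.4 occurrences


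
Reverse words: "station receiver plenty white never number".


Original: "station receiver plenty white never number"
Words (1..n): station | receiver | plenty | white | never | number
Reversed (n..1): number | never | white | plenty | receiver | station
Result = "number never white plenty receiver station"


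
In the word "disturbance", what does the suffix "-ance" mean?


Suffix: -ance
Example: disturbance = disturb + -ance
Meaning = state of


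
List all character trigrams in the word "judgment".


Word: "judgment" (length 8)
Number of trigrams = 8 - 3 + 1 = 6
  Position 0: "jud"
  Position 1: "udg"
  Position 2: "dgm"
  Position 3: "gme"
  Position 4: "men"
  Position 5: "ent"
Trigrams = "jud", "udg", "dgm", "gme", "men", "ent"


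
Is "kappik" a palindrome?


Word: "kappik"
Reversed: "kippak"
Forward == Backward? kappik != kippak
Palindrome = No


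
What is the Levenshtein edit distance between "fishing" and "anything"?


Word 1: "fishing" (length 7)
Word 2: "anything" (length 8)
One optimal edit sequence (insert/delete/substitute each cost 1):
  1. insert 'a'  (+1)
  2. substitute 'f' -> 'n'  (+1)
  3. substitute 'i' -> 'y'  (+1)
  4. substitute 's' -> 't'  (+1)
  5. keep 'h'
  6. keep 'i'
  7. keep 'n'
  8. keep 'g'
Total edit operations: 4
Edit distance = 4


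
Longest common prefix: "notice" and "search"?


Word 1: "notice"
Word 2: "search"
Comparing from start:
  Pos 0: 'n' != 's' (stop)
LCP = "" (length 0)


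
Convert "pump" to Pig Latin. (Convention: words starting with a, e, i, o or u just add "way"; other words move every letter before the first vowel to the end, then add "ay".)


Word: "pump"
Starts with consonant(s) → move to end, add 'ay'
Consonant cluster: "p"
Pig Latin = "umppay"


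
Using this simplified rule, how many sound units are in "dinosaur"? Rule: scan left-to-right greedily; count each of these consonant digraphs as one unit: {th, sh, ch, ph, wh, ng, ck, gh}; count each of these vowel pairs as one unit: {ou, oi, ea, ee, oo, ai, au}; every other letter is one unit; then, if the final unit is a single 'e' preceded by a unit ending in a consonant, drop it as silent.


Word: "dinosaur" (8 letters)
Left-to-right scan:
  (1) 'd' (letter)
  (2) 'i' (letter)
  (3) 'n' (letter)
  (4) 'o' (letter)
  (5) 's' (letter)
  (6) 'au' (vowel-pair)
  (7) 'r' (letter)
Units from scan: 7
Sound units = 7 units


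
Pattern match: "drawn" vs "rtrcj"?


Pattern of "drawn": [0, 1, 2, 3, 4]
Pattern of "rtrcj": [0, 1, 0, 2, 3]
Patterns do not match
Same pattern = No


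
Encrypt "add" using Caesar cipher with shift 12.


Word: "add"
Shift: 12
Each letter → (letter + shift) mod 26:
  'a' (0) + 12 = 12 → 'm'
  'd' (3) + 12 = 15 → 'p'
  'd' (3) + 12 = 15 → 'p'
Result = "mpp"


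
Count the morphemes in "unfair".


Word: "unfair"
Morphemes: un- | fair
Each morpheme carries meaning
= 2 morphemes


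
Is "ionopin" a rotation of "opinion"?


Word: "opinion", Candidate: "ionopin"
Method: check if candidate is substring of word+word
"opinionopinion" contains "ionopin"? Yes
Is rotation = Yes


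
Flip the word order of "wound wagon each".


Original: "wound wagon each"
Words (1..n): wound | wagon | each
Reversed (n..1): each | wagon | wound
Result = "each wagon wound"


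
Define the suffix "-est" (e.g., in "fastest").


Suffix: -est
Example: fastest (fast + -est)
Meaning = most


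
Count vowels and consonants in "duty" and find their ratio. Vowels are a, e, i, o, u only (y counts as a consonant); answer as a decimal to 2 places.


Word: "duty"
Vowels (a,e,i,o,u): 1
Consonants: 3
Ratio = 1/3
= 0.33


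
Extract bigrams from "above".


Word: "above" (length 5)
Number of bigrams = 5 - 2 + 1 = 4
  Position 0: "ab"
  Position 1: "bo"
  Position 2: "ov"
  Position 3: "ve"
Bigrams = "ab", "bo", "ov", "ve"


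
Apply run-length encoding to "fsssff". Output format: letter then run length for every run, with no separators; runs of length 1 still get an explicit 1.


String: "fsssff"
Scanning for consecutive runs:
  'f' x 1
  's' x 3
  'f' x 2
RLE = "f1s3f2"


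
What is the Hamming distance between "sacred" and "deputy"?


Comparing character by character (same length = 6):
  Pos 0: 's' vs 'd' !=
  Pos 1: 'a' vs 'e' !=
  Pos 2: 'c' vs 'p' !=
  Pos 3: 'r' vs 'u' !=
  Pos 4: 'e' vs 't' !=
  Pos 5: 'd' vs 'y' !=
Hamming distance = 6


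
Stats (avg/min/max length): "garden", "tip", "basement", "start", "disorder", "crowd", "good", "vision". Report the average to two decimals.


Lengths: "garden"=6, "tip"=3, "basement"=8, "start"=5, "disorder"=8, "crowd"=5, "good"=4, "vision"=6
Sum = 45, Count = 8
Average = 45/8 = 5.63
= avg=5.63, min=3, max=8


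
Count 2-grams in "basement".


Word: "basement" (length 8)
Number of 2-grams = length - 2 + 1 = 8 - 2 + 1
= 7


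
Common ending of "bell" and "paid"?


Word 1: "bell"
Word 2: "paid"
Comparing from end:
  Pos -1: 'l' != 'd' (stop)
LCS = "" (length 0)


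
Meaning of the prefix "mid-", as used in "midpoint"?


Prefix: mid-
Example: midpoint = mid- + point
Meaning = middle


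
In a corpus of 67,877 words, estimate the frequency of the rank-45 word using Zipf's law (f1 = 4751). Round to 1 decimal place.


Zipf's law: f(r) = f(1) / r
f(1) = 4751
f(45) = 4751 / 45
= 105.6 occurrences


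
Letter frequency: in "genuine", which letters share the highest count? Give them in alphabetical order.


Word: "genuine"
Letter counts:
  'e': 2
  'g': 1
  'i': 1
  'n': 2
  'u': 1
Maximum count = 2
Most frequent = 'e', 'n' (2 times each)


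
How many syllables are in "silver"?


Word: "silver"
Syllable breakdown: sil · ver
Counting: 2 parts
= 2 syllables


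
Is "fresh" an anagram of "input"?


Word 1: "input" → sorted: inptu
Word 2: "fresh" → sorted: efhrs
Same letters? inptu != efhrs
Anagram = No


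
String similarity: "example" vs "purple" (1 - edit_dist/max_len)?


Word 1: "example" (length 7)
Word 2: "purple" (length 6)
One optimal edit sequence:
  1. delete 'e'  (+1)
  2. substitute 'x' -> 'p'  (+1)
  3. substitute 'a' -> 'u'  (+1)
  4. substitute 'm' -> 'r'  (+1)
  5. keep 'p'
  6. keep 'l'
  7. keep 'e'
Edit distance = 4
Max length = max(7, 6) = 7
Similarity = 1 - 4/7
= 0.4286


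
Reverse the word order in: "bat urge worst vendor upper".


Original: "bat urge worst vendor upper"
Words (1..n): bat | urge | worst | vendor | upper
Reversed (n..1): upper | vendor | worst | urge | bat
Result = "upper vendor worst urge bat"


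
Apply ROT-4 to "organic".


Word: "organic"
Shift: 4
Each letter → (letter + shift) mod 26:
  'o' (14) + 4 = 18 → 's'
  'r' (17) + 4 = 21 → 'v'
  'g' (6) + 4 = 10 → 'k'
  'a' (0) + 4 = 4 → 'e'
  'n' (13) + 4 = 17 → 'r'
  'i' (8) + 4 = 12 → 'm'
  'c' (2) + 4 = 6 → 'g'
Result = "svkermg"


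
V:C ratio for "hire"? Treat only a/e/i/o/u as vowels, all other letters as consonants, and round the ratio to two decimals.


Word: "hire"
Vowels (a,e,i,o,u): 2
Consonants: 2
Ratio = 2/2
= 1.00


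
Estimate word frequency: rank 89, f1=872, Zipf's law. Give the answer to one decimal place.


Zipf's law: f(r) = f(1) / r
f(1) = 872
f(89) = 872 / 89
= 9.8 occurrences


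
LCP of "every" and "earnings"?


Word 1: "every"
Word 2: "earnings"
Comparing from start:
  Pos 0: 'e' == 'e'
  Pos 1: 'v' != 'a' (stop)
LCP = "e" (length 1)


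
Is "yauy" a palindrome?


Word: "yauy"
Reversed: "yuay"
Forward == Backward? yauy != yuay
Palindrome = No


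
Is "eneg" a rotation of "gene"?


Word: "gene", Candidate: "eneg"
Method: check if candidate is substring of word+word
"genegene" contains "eneg"? Yes
Is rotation = Yes


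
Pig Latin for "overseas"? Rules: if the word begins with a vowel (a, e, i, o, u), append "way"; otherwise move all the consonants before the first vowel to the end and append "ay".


Word: "overseas"
Starts with vowel → add 'way'
Pig Latin = "overseasway"


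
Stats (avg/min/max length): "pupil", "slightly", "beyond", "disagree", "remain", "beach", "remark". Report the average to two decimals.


Lengths: "pupil"=5, "slightly"=8, "beyond"=6, "disagree"=8, "remain"=6, "beach"=5, "remark"=6
Sum = 44, Count = 7
Average = 44/7 = 6.29
= avg=6.29, min=5, max=8


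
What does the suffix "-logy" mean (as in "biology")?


Suffix: -logy
As in: biology -> bio- + -logy
Meaning = study of


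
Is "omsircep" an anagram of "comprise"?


Word 1: "comprise" → sorted: ceimoprs
Word 2: "omsircep" → sorted: ceimoprs
Same letters? ceimoprs == ceimoprs
Anagram = Yes


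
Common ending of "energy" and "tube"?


Word 1: "energy"
Word 2: "tube"
Comparing from end:
  Pos -1: 'y' != 'e' (stop)
LCS = "" (length 0)


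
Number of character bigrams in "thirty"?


Word: "thirty" (length 6)
Number of 2-grams = length - 2 + 1 = 6 - 2 + 1
= 5


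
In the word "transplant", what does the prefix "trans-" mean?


Prefix: trans-
As in: transplant -> trans- + plant
Meaning = across


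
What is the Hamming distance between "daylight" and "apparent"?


Comparing character by character (same length = 8):
  Pos 0: 'd' vs 'a' !=
  Pos 1: 'a' vs 'p' !=
  Pos 2: 'y' vs 'p' !=
  Pos 3: 'l' vs 'a' !=
  Pos 4: 'i' vs 'r' !=
  Pos 5: 'g' vs 'e' !=
  Pos 6: 'h' vs 'n' !=
  Pos 7: 't' vs 't' =
Hamming distance = 7


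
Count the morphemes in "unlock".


Word: "unlock"
Morphemes: un- | lock
Each morpheme carries meaning
= 2 morphemes


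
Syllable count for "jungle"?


Word: "jungle"
Syllable breakdown: jun · gle
Counting: 2 parts
= 2 syllables


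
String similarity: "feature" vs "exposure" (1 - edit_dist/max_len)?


Word 1: "feature" (length 7)
Word 2: "exposure" (length 8)
One optimal edit sequence:
  1. insert 'e'  (+1)
  2. substitute 'f' -> 'x'  (+1)
  3. substitute 'e' -> 'p'  (+1)
  4. substitute 'a' -> 'o'  (+1)
  5. substitute 't' -> 's'  (+1)
  6. keep 'u'
  7. keep 'r'
  8. keep 'e'
Edit distance = 5
Max length = max(7, 8) = 8
Similarity = 1 - 5/8
= 0.3750


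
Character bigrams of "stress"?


Word: "stress" (length 6)
Number of bigrams = 6 - 2 + 1 = 5
  Position 0: "st"
  Position 1: "tr"
  Position 2: "re"
  Position 3: "es"
  Position 4: "ss"
Bigrams = "st", "tr", "re", "es", "ss"


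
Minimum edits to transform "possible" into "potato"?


Word 1: "possible" (length 8)
Word 2: "potato" (length 6)
One optimal edit sequence (insert/delete/substitute each cost 1):
  1. keep 'p'
  2. keep 'o'
  3. delete 's'  (+1)
  4. delete 's'  (+1)
  5. substitute 'i' -> 't'  (+1)
  6. substitute 'b' -> 'a'  (+1)
  7. substitute 'l' -> 't'  (+1)
  8. substitute 'e' -> 'o'  (+1)
Total edit operations: 6
Edit distance = 6


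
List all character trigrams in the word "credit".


Word: "credit" (length 6)
Number of trigrams = 6 - 3 + 1 = 4
  Position 0: "cre"
  Position 1: "red"
  Position 2: "edi"
  Position 3: "dit"
Trigrams = "cre", "red", "edi", "dit"


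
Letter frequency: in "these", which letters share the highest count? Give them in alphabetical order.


Word: "these"
Letter counts:
  'e': 2
  'h': 1
  's': 1
  't': 1
Maximum count = 2
Most frequent = 'e' (2 times each)


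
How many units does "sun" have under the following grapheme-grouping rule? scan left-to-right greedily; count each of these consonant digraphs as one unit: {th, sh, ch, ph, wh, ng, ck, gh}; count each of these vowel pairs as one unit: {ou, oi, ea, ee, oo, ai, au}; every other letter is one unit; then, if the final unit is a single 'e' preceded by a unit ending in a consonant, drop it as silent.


Word: "sun" (3 letters)
Left-to-right scan:
  (1) 's' (letter)
  (2) 'u' (letter)
  (3) 'n' (letter)
Units from scan: 3
Sound units = 3 units


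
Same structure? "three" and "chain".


Pattern of "three": [0, 1, 2, 3, 3]
Pattern of "chain": [0, 1, 2, 3, 4]
Patterns do not match
Same pattern = No


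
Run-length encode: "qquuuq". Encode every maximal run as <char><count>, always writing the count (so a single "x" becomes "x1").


String: "qquuuq"
Scanning for consecutive runs:
  'q' x 2
  'u' x 3
  'q' x 1
RLE = "q2u3q1"


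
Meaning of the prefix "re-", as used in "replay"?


Prefix: re-
Example: replay = re- + play
Meaning = again


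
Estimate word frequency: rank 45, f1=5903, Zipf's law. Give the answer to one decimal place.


Zipf's law: f(r) = f(1) / r
f(1) = 5903
f(45) = 5903 / 45
= 131.2 occurrences


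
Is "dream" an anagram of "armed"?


Word 1: "armed" → sorted: ademr
Word 2: "dream" → sorted: ademr
Same letters? ademr == ademr
Anagram = Yes


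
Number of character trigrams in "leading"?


Word: "leading" (length 7)
Number of 3-grams = length - 3 + 1 = 7 - 3 + 1
= 5


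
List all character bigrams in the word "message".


Word: "message" (length 7)
Number of bigrams = 7 - 2 + 1 = 6
  Position 0: "me"
  Position 1: "es"
  Position 2: "ss"
  Position 3: "sa"
  Position 4: "ag"
  Position 5: "ge"
Bigrams = "me", "es", "ss", "sa", "ag", "ge"


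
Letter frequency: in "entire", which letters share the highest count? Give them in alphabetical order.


Word: "entire"
Letter counts:
  'e': 2
  'i': 1
  'n': 1
  'r': 1
  't': 1
Maximum count = 2
Most frequent = 'e' (2 times each)


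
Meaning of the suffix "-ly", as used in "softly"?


Suffix: -ly
As in: softly -> soft + -ly
Meaning = in a manner


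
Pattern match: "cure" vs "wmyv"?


Pattern of "cure": [0, 1, 2, 3]
Pattern of "wmyv": [0, 1, 2, 3]
Patterns match
Same pattern = Yes


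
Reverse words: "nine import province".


Original: "nine import province"
Words (1..n): nine | import | province
Reversed (n..1): province | import | nine
Result = "province import nine"


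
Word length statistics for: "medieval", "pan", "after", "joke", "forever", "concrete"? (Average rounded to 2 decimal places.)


Lengths: "medieval"=8, "pan"=3, "after"=5, "joke"=4, "forever"=7, "concrete"=8
Sum = 35, Count = 6
Average = 35/6 = 5.83
= avg=5.83, min=3, max=8


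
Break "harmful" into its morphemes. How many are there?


Word: "harmful"
Morphemes: harm + -ful
Each morpheme carries meaning
= 2 morphemes


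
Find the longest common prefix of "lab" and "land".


Word 1: "lab"
Word 2: "land"
Comparing from start:
  Pos 0: 'l' == 'l'
  Pos 1: 'a' == 'a'
  Pos 2: 'b' != 'n' (stop)
LCP = "la" (length 2)


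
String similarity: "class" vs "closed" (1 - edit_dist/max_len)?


Word 1: "class" (length 5)
Word 2: "closed" (length 6)
One optimal edit sequence:
  1. keep 'c'
  2. keep 'l'
  3. substitute 'a' -> 'o'  (+1)
  4. keep 's'
  5. insert 'e'  (+1)
  6. substitute 's' -> 'd'  (+1)
Edit distance = 3
Max length = max(5, 6) = 6
Similarity = 1 - 3/6
= 0.5000


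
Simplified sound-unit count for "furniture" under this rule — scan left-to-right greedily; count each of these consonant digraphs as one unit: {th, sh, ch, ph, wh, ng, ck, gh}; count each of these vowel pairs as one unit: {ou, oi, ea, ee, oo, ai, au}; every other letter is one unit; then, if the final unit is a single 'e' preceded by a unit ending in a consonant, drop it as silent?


Word: "furniture" (9 letters)
Left-to-right scan:
  (1) 'f' (letter)
  (2) 'u' (letter)
  (3) 'r' (letter)
  (4) 'n' (letter)
  (5) 'i' (letter)
  (6) 't' (letter)
  (7) 'u' (letter)
  (8) 'r' (letter)
  (9) 'e' (letter)
Units from scan: 9
Final unit is 'e' after a consonant -> drop as silent (-1)
Sound units = 8 units


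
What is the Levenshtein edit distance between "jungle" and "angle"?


Word 1: "jungle" (length 6)
Word 2: "angle" (length 5)
One optimal edit sequence (insert/delete/substitute each cost 1):
  1. delete 'j'  (+1)
  2. substitute 'u' -> 'a'  (+1)
  3. keep 'n'
  4. keep 'g'
  5. keep 'l'
  6. keep 'e'
Total edit operations: 2
Edit distance = 2


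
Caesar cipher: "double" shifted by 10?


Word: "double"
Shift: 10
Each letter → (letter + shift) mod 26:
  'd' (3) + 10 = 13 → 'n'
  'o' (14) + 10 = 24 → 'y'
  'u' (20) + 10 = 4 → 'e'
  'b' (1) + 10 = 11 → 'l'
  'l' (11) + 10 = 21 → 'v'
  'e' (4) + 10 = 14 → 'o'
Result = "nyelvo"


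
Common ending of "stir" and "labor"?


Word 1: "stir"
Word 2: "labor"
Comparing from end:
  Pos -1: 'r' == 'r'
  Pos -2: 'i' != 'o' (stop)
LCS = "r" (length 1)


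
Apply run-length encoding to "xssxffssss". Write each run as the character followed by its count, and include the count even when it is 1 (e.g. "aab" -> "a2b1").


String: "xssxffssss"
Scanning for consecutive runs:
  'x' x 1
  's' x 2
  'x' x 1
  'f' x 2
  's' x 4
RLE = "x1s2x1f2s4"


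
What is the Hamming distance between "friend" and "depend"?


Comparing character by character (same length = 6):
  Pos 0: 'f' vs 'd' !=
  Pos 1: 'r' vs 'e' !=
  Pos 2: 'i' vs 'p' !=
  Pos 3: 'e' vs 'e' =
  Pos 4: 'n' vs 'n' =
  Pos 5: 'd' vs 'd' =
Hamming distance = 3


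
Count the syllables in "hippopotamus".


Word: "hippopotamus"
Syllable breakdown: hip-po-pot-a-mus
Counting: 5 parts
= 5 syllables


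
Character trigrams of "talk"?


Word: "talk" (length 4)
Number of trigrams = 4 - 3 + 1 = 2
  Position 0: "tal"
  Position 1: "alk"
Trigrams = "tal", "alk"


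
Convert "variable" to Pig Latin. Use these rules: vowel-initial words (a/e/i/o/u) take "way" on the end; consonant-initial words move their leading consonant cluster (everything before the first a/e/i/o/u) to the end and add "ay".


Word: "variable"
Starts with consonant(s) → move to end, add 'ay'
Consonant cluster: "v"
Pig Latin = "ariablevay"


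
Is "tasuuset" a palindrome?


Word: "tasuuset"
Reversed: "tesuusat"
Forward == Backward? tasuuset != tesuusat
Palindrome = No


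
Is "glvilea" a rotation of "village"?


Word: "village", Candidate: "glvilea"
Method: check if candidate is substring of word+word
"villagevillage" contains "glvilea"? No
Is rotation = No


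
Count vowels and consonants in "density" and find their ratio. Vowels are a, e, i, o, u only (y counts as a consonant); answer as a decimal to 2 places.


Word: "density"
Vowels (a,e,i,o,u): 2
Consonants: 5
Ratio = 2/5
= 0.40
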